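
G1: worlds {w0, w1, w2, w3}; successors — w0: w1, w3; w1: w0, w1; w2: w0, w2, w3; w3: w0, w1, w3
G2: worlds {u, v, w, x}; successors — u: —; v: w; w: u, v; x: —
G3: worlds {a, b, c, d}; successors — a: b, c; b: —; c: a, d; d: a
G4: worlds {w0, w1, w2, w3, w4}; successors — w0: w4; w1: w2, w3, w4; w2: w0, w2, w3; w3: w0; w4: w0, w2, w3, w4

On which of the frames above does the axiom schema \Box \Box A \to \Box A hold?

G1

The schema corresponds to density: \forall x \forall y (Rxy \to \exists z (Rxz \wedge Rzy)).
G1: satisfies the condition.
G2: fails — Rwu but no z with Rwz and Rzu.
G3: fails — Rcd but no z with Rcz and Rzd.
G4: fails — Rw3w0 but no z with Rw3z and Rzw0.
Valid on: G1.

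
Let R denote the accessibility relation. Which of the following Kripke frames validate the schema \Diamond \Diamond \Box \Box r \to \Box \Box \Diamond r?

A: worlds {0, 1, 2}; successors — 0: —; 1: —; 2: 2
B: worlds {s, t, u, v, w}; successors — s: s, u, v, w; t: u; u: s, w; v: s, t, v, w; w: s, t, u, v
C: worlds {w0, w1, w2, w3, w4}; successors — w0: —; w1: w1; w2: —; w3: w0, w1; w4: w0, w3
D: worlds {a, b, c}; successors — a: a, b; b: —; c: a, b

This is the axiom for a generalized confluence (Geach) condition; its first-order frame correspondent is \forall x \forall y \forall z ((x R^2 y \wedge x R^2 z) \to \exists w (y R^2 w \wedge zRw)).
A: satisfies the condition.
B: fails — sR²t, sR²t but no w* with tR²w* and tRw*.
C: fails — w4R²w0, w4R²w0 but no w with w0R²w and w0Rw.
D: fails — aR²a, aR²b but no w with aR²w and bRw.
Valid on: A.

A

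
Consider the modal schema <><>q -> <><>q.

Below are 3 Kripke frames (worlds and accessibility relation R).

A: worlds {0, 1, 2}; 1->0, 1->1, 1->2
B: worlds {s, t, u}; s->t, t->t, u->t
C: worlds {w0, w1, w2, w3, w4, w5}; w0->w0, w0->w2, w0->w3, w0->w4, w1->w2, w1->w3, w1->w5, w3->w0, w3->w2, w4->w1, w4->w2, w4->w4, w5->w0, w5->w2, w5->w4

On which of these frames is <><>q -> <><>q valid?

The schema corresponds to a generalized confluence (Geach) condition: forall x forall y (x R^2 y -> exists w (y = w & x R^2 w)).
A: holds.
B: holds.
C: holds.

A, B, C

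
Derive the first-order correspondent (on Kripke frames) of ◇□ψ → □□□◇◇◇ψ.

This is a Sahlqvist (Geach-type) schema ◇^1□^1ψ → □^3◇^3ψ.
Minimal-valuation argument: fix x; take any y with xR^1y and any z with xR^3z. Set V(ψ) to the set of worlds R-reachable from y in exactly 1 step. Then □^1ψ holds at y, so the antecedent holds at x; validity forces ◇^3ψ at z, giving a w with zR^3w and yR^1w.
First-order correspondent: ∀x ∀y ∀z ((xRy ∧ xR³z) → ∃w (yRw ∧ zR³w)).

∀x ∀y ∀z ((xRy ∧ xR³z) → ∃w (yRw ∧ zR³w))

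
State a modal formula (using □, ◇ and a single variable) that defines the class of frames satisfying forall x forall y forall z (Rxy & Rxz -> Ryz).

◇p → □◇p

The condition is the Euclidean property. The 5 schema ◇p → □◇p defines it.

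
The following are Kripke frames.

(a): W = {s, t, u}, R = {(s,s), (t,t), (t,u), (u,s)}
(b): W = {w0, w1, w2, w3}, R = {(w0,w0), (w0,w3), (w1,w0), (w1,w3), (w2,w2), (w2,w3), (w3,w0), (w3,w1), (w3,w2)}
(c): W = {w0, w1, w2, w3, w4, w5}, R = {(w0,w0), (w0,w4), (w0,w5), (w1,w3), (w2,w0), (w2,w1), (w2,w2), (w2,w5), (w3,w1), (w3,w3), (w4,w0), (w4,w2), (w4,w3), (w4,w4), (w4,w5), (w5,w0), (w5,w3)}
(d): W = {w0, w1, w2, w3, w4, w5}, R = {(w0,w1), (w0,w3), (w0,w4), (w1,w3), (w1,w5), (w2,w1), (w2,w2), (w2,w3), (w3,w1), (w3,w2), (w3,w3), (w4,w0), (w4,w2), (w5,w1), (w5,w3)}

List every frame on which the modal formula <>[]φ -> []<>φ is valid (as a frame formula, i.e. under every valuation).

(b)

This is the axiom for convergence; its first-order frame correspondent is forall x forall y forall z (Rxy & Rxz -> exists w (Ryw & Rzw)).
(a): fails — Rtt and Rtu but t and u have no common successor.
(b): condition met.
(c): fails — Rw2w1 and Rw2w2 but w1 and w2 have no common successor.
(d): fails — Rw0w4 and Rw0w1 but w4 and w1 have no common successor.
Valid on: (b).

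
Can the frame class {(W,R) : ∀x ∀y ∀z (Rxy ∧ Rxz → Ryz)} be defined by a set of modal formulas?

The condition is the Euclidean property. A defining modal formula is ◇p → □◇p.
Suppose ◇p→□◇p is valid. Take Rxy, Rxz and set V(p)={y}. Then ◇p at x, so □◇p at x, so ◇p at z, so some w with Rzw has p; w=y, i.e. Rzy. By symmetry of the argument, Ryz.

Yes — defined by ◇p → □◇p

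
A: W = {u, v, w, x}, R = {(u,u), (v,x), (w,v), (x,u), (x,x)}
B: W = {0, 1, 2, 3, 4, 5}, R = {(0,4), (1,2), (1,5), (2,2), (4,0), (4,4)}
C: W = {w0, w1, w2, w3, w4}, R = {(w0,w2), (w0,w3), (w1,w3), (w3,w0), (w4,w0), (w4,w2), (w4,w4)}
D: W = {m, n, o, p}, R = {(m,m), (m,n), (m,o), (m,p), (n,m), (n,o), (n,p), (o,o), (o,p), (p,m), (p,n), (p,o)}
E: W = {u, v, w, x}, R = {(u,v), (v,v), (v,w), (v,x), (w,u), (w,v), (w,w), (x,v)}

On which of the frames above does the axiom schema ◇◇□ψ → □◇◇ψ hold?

This is the axiom for a generalized confluence (Geach) condition; its first-order frame correspondent is ∀x ∀y ∀z ((xR²y ∧ xRz) → ∃w (yRw ∧ zR²w)).
A: ✓.
B: fails — 1R²2, 1R5 but no w with 2Rw and 5R²w.
C: fails — w0R²w0, w0Rw2 but no w with w0Rw and w2R²w.
D: ✓.
E: ✓.

A, D, E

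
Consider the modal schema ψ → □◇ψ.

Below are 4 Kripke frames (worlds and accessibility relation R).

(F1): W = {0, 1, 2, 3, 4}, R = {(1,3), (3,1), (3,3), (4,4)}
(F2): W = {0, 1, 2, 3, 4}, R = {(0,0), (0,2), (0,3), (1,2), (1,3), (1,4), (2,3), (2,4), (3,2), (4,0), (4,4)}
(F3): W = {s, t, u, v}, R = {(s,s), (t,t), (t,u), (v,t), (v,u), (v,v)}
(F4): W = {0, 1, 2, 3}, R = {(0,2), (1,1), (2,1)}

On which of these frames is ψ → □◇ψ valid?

(F1)

The schema corresponds to symmetry: ∀x ∀y (Rxy → Ryx).
(F1): satisfies the condition.
(F2): fails — R02 but not R20.
(F3): fails — Rvt but not Rtv.
(F4): fails — R21 but not R12.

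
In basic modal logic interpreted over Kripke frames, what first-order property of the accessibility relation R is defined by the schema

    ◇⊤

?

This schema is equivalent to the D axiom □q → ◇q.
It corresponds to seriality: ∀x ∃y Rxy.

seriality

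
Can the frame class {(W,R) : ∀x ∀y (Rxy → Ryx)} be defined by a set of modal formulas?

This is a Sahlqvist condition; the B axiom r → □◇r defines it.

Definable; r → □◇r defines it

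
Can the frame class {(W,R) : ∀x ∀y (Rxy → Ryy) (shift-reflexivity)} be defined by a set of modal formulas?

Yes: it is shift-reflexivity, defined by the T□ schema □(□r → r).

Definable; □(□r → r) defines it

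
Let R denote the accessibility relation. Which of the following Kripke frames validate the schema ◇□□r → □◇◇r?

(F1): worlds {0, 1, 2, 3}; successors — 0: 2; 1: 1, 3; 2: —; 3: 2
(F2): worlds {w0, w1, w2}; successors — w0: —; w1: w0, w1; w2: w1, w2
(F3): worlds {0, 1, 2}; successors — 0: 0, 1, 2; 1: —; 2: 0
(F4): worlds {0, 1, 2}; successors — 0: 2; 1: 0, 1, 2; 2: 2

The schema corresponds to a generalized confluence (Geach) condition: ∀x ∀y ∀z ((xRy ∧ xRz) → ∃w (yR²w ∧ zR²w)).
(F1): fails — 0R2, 0R2 but no w with 2R²w and 2R²w.
(F2): fails — w1Rw0, w1Rw0 but no w with w0R²w and w0R²w.
(F3): fails — 0R0, 0R1 but no w with 0R²w and 1R²w.
(F4): satisfies the condition.
Valid on: (F4).

(F4)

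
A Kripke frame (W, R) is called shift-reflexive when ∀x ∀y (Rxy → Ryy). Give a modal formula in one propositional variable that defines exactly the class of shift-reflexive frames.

□(□ψ → ψ)

This is shift-reflexivity; the standard corresponding axiom is T□: □(□ψ → ψ).
Suppose □(□ψ→ψ) is valid. Take Rxy and set V(ψ)={w : Ryw}. Then at y, □ψ holds; since □(□ψ→ψ) at x, □ψ→ψ at y, so ψ at y, i.e. Ryy.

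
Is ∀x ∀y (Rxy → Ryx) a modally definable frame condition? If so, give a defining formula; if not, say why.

The condition is symmetry. A defining modal formula is q → □◇q.

Yes, by q → □◇q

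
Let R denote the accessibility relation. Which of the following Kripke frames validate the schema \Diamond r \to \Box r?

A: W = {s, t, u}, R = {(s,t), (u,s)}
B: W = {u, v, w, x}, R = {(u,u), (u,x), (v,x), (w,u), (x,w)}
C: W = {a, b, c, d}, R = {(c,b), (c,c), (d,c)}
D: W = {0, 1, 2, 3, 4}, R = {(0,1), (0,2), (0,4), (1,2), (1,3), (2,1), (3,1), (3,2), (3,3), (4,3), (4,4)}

The schema corresponds to partial functionality: \forall x \forall y \forall z (Rxy \wedge Rxz \to y = z).
A: holds.
B: fails — u sees both u and x.
C: fails — c sees both b and c.
D: fails — 0 sees both 1 and 2.

A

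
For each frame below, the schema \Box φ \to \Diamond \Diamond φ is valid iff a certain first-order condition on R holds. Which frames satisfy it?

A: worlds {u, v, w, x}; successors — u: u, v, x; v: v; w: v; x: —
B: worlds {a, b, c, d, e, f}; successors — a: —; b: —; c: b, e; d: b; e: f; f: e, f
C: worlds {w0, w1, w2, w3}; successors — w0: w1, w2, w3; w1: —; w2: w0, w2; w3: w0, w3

none

Frame correspondent (Sahlqvist): \forall x \exists w (xRw \wedge x R^2 w) — i.e. a generalized confluence (Geach) condition.
A: fails — at x but no t with xRt and xR²t.
B: fails — at a but no w with aRw and aR²w.
C: fails — at w1 but no w with w1Rw and w1R²w.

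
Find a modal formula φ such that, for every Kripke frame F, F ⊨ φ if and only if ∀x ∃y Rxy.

□p → ◇p

The condition is seriality. The D schema □p → ◇p defines it.
Suppose □p→◇p is valid. At any x set V(p)=W. Then □p at x, so ◇p at x, so x has a successor.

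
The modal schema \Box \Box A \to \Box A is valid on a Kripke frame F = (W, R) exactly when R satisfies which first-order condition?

This is the C4 axiom.
Its frame correspondent is density — \forall x \forall y (Rxy \to \exists z (Rxz \wedge Rzy)).

density: \forall x \forall y (Rxy \to \exists z (Rxz \wedge Rzy))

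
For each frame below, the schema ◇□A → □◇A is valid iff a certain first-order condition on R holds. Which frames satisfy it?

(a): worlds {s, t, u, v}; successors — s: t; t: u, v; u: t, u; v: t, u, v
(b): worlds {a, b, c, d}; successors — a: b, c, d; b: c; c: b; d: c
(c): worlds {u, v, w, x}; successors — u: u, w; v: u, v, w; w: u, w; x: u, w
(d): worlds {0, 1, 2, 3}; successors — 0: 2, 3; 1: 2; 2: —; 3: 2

The schema corresponds to convergence: ∀x ∀y ∀z (Rxy ∧ Rxz → ∃w (Ryw ∧ Rzw)).
(a): holds.
(b): fails — Rab and Rac but b and c have no common successor.
(c): holds.
(d): fails — R03 and R02 but 3 and 2 have no common successor.

(a), (c)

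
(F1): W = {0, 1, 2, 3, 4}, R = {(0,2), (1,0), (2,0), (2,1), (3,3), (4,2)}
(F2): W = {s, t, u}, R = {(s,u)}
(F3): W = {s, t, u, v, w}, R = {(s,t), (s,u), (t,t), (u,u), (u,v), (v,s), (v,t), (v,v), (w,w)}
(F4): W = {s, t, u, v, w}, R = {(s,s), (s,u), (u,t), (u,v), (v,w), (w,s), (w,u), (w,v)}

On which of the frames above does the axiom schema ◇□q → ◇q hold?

Frame correspondent (Sahlqvist): ∀x ∀y (xRy → ∃w (yRw ∧ xRw)) — i.e. a generalized confluence (Geach) condition.
(F1): fails — 0R2 but no w with 2Rw and 0Rw.
(F2): fails — sRu but no w with uRw and sRw.
(F3): satisfies the condition.
(F4): fails — sRu but no w* with uRw* and sRw*.
Valid on: (F3).

(F3)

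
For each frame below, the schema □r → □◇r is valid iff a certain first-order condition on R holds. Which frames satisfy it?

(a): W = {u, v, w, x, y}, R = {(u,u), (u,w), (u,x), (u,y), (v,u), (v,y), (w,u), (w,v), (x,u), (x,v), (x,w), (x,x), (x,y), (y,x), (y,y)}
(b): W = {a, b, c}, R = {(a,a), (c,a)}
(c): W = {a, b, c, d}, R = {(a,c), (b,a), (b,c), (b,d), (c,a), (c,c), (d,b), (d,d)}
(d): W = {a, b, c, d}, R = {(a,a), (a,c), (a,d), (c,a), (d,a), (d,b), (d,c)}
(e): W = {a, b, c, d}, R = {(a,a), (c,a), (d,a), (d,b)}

The schema corresponds to a generalized confluence (Geach) condition: ∀x ∀z (xRz → ∃w (xRw ∧ zRw)).
(a): holds.
(b): holds.
(c): holds.
(d): fails — dRb but no w with dRw and bRw.
(e): fails — dRb but no w with dRw and bRw.

(a), (b), (c)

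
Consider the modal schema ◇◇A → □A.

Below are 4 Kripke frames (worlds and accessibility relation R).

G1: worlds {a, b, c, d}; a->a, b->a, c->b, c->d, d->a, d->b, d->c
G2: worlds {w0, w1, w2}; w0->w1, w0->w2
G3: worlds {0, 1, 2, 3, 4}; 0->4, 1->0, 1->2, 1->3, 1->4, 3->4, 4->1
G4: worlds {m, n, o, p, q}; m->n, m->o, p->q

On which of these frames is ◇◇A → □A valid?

G2, G4

This is the axiom for a generalized confluence (Geach) condition; its first-order frame correspondent is ∀x ∀y ∀z ((xR²y ∧ xRz) → ∃w (y = w ∧ z = w)).
G1: fails — cR²a, cRb but a ≠ b.
G2: satisfies the condition.
G3: fails — 0R²1, 0R4 but 1 ≠ 4.
G4: satisfies the condition.
Valid on: G2, G4.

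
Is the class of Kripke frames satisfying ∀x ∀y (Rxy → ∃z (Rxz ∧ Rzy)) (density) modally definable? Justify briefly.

This is a Sahlqvist condition; the C4 axiom □□p → □p defines it.
Suppose □□p→□p is valid. Take Rxy and set V(p)={w : xR²w}. Then □□p at x, so □p at x, so p at y, i.e. ∃z(Rxz∧Rzy).

Definable; □□p → □p defines it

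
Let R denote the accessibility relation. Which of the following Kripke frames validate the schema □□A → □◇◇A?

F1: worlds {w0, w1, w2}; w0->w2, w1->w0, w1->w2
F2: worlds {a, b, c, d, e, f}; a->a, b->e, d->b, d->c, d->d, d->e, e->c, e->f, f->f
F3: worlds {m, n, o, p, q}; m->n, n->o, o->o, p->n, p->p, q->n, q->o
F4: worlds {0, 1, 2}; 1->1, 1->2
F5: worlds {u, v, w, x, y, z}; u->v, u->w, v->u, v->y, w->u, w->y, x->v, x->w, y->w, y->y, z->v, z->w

F3, F5

This is the axiom for a generalized confluence (Geach) condition; its first-order frame correspondent is ∀x ∀z (xRz → ∃w (xR²w ∧ zR²w)).
F1: fails — w0Rw2 but no w with w0R²w and w2R²w.
F2: fails — dRc but no w with dR²w and cR²w.
F3: condition met.
F4: fails — 1R2 but no w with 1R²w and 2R²w.
F5: condition met.
Valid on: F3, F5.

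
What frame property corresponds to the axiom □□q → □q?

This schema is the C4 axiom.
It corresponds to density: ∀x ∀y (Rxy → ∃z (Rxz ∧ Rzy)).

Density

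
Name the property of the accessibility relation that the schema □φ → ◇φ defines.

Suppose □φ→◇φ is valid. At any x set V(φ)=W. Then □φ at x, so ◇φ at x, so x has a successor.
Conversely, any frame satisfying ∀x ∃y Rxy validates the schema.
Frame condition: ∀x ∃y Rxy.

seriality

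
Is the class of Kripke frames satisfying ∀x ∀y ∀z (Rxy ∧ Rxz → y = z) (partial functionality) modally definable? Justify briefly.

Yes — defined by ◇q → □q

The condition is partial functionality. A defining modal formula is ◇q → □q.
Suppose ◇q→□q is valid. Take Rxy, Rxz and set V(q)={y}. Then ◇q at x, so □q at x, so q at z, i.e. z=y.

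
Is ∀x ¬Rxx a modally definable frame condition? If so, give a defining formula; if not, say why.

Not modally definable

Any modally definable frame class is closed under surjective bounded morphisms.
The 4-cycle (worlds s,t,u,v with s→t→u→v→s) is irreflexive, and the map sending every world to a single reflexive point • is a surjective bounded morphism (forth: every edge maps to (•,•); back: every world has a successor). So any modal formula valid on the 4-cycle is also valid on the reflexive point, which is not irreflexive.
So the class is not modally definable.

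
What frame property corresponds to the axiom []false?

□⊥ is valid iff no world has any successor (otherwise □⊥ fails at any world with one).

emptiness of R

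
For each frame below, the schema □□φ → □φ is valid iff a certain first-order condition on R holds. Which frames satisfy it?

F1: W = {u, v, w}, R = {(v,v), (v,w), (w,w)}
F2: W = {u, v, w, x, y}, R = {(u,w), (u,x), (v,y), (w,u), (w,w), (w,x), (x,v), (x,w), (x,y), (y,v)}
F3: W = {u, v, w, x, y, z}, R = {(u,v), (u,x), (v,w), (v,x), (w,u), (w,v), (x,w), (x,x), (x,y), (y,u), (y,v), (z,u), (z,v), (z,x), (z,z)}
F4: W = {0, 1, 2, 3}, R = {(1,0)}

F1

Frame correspondent (Sahlqvist): ∀x ∀y (Rxy → ∃z (Rxz ∧ Rzy)) — i.e. density.
F1: satisfies the condition.
F2: fails — Ryv but no z with Ryz and Rzv.
F3: fails — Ruv but no t with Rut and Rtv.
F4: fails — R10 but no z with R1z and Rz0.
Valid on: F1.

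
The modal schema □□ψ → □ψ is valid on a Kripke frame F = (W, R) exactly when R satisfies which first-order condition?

This is the C4 axiom.
Its frame correspondent is density — ∀x ∀y (Rxy → ∃z (Rxz ∧ Rzy)).

Density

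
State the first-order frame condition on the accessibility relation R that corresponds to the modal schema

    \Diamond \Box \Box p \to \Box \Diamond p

This is a Sahlqvist (Geach-type) schema ◇^1□^2p → □^1◇^1p.
First-order correspondent: \forall x \forall y \forall z ((xRy \wedge xRz) \to \exists w (y R^2 w \wedge zRw)).

\forall x \forall y \forall z ((xRy \wedge xRz) \to \exists w (y R^2 w \wedge zRw))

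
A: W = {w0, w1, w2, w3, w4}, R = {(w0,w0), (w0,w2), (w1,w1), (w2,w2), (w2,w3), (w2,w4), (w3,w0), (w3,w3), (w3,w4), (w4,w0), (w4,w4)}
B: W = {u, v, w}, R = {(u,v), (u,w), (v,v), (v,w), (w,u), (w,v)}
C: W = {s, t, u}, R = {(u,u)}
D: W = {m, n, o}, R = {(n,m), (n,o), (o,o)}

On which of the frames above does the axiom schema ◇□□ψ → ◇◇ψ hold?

This is the axiom for a generalized confluence (Geach) condition; its first-order frame correspondent is ∀x ∀y (xRy → ∃w (yR²w ∧ xR²w)).
A: condition met.
B: condition met.
C: condition met.
D: fails — nRm but no w with mR²w and nR²w.
Valid on: A, B, C.

A, B, C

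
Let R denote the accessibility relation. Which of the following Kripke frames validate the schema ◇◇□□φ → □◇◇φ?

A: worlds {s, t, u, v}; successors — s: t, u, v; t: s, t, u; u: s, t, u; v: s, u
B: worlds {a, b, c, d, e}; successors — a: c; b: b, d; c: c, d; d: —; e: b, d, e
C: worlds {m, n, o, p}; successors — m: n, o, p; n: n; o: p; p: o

A

The schema corresponds to a generalized confluence (Geach) condition: ∀x ∀y ∀z ((xR²y ∧ xRz) → ∃w (yR²w ∧ zR²w)).
A: ✓.
B: fails — aR²d, aRc but no w with dR²w and cR²w.
C: fails — mR²n, mRo but no w with nR²w and oR²w.
Valid on: A.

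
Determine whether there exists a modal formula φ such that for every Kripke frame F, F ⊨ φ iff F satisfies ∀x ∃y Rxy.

Yes, by □r → ◇r

The condition is seriality. A defining modal formula is □r → ◇r.
Suppose □r→◇r is valid. At any x set V(r)=W. Then □r at x, so ◇r at x, so x has a successor.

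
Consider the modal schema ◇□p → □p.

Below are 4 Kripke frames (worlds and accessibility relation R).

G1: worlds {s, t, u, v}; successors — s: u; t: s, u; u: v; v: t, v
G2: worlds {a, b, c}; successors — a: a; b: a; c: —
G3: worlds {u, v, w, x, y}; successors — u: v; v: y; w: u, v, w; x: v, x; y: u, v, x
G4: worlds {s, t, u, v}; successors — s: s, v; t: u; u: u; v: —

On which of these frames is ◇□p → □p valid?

G2

The schema corresponds to the Euclidean property: ∀x ∀y ∀z (Rxy ∧ Rxz → Ryz).
G1: fails — Rsu and Rsu but not Ruu.
G2: condition met.
G3: fails — Ruv and Ruv but not Rvv.
G4: fails — Rsv and Rss but not Rvs.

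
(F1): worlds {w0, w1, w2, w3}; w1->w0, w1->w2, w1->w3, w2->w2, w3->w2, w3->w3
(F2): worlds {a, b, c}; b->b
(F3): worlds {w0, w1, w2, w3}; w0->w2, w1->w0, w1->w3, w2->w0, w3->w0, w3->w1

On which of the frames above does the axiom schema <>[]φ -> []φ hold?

Frame correspondent (Sahlqvist): forall x forall y forall z (Rxy & Rxz -> Ryz) — i.e. the Euclidean property.
(F1): fails — Rw1w2 and Rw1w0 but not Rw2w0.
(F2): ✓.
(F3): fails — Rw0w2 and Rw0w2 but not Rw2w2.
Valid on: (F2).

(F2)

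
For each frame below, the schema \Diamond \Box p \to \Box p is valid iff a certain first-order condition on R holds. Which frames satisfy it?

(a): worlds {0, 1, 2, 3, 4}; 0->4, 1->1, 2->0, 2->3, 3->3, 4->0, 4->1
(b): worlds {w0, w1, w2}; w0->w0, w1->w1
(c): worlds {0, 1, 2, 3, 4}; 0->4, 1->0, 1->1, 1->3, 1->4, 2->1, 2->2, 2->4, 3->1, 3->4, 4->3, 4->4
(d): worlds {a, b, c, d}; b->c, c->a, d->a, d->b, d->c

(b)

The schema corresponds to the Euclidean property: \forall x \forall y \forall z (Rxy \wedge Rxz \to Ryz).
(a): fails — R04 and R04 but not R44.
(b): holds.
(c): fails — R10 and R10 but not R00.
(d): fails — Rbc and Rbc but not Rcc.
Valid on: (b).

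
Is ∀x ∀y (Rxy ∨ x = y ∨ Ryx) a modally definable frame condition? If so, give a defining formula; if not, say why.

Not modally definable

If a class were modally definable it would be closed under disjoint unions (Goldblatt–Thomason).
Take 4 disjoint single-world reflexive frames: each is trivially connected, but their disjoint union has 4 worlds with no edge between distinct components, so it is not connected.
Hence connectedness of R is not modally definable.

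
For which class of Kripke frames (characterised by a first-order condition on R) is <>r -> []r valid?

partial functionality

Suppose ◇r→□r is valid. Take Rxy, Rxz and set V(r)={y}. Then ◇r at x, so □r at x, so r at z, i.e. z=y.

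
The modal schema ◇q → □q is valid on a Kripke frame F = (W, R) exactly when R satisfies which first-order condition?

This is the CD axiom.
It corresponds to partial functionality: ∀x ∀y ∀z (Rxy ∧ Rxz → y = z).

partial functionality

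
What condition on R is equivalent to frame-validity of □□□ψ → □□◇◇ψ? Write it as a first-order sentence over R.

∀x ∀z (xR²z → ∃w (xR³w ∧ zR²w))

This is a Sahlqvist (Geach-type) schema ◇^0□^3ψ → □^2◇^2ψ.
Minimal-valuation argument: fix x; take any y with xR^0y and any z with xR^2z. Set V(ψ) to the set of worlds R-reachable from y in exactly 3 steps. Then □^3ψ holds at y, so the antecedent holds at x; validity forces ◇^2ψ at z, giving a w with zR^2w and yR^3w.
First-order correspondent: ∀x ∀z (xR²z → ∃w (xR³w ∧ zR²w)).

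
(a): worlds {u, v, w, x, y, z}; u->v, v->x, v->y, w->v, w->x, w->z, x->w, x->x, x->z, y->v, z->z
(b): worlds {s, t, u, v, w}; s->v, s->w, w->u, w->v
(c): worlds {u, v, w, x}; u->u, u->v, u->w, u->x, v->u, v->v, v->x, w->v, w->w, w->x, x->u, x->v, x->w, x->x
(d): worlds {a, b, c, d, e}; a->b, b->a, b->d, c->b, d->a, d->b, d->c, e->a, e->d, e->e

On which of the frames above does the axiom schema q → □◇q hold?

The schema corresponds to symmetry: ∀x ∀y (Rxy → Ryx).
(a): fails — Ruv but not Rvu.
(b): fails — Rsv but not Rvs.
(c): fails — Ruw but not Rwu.
(d): fails — Rdc but not Rcd.

none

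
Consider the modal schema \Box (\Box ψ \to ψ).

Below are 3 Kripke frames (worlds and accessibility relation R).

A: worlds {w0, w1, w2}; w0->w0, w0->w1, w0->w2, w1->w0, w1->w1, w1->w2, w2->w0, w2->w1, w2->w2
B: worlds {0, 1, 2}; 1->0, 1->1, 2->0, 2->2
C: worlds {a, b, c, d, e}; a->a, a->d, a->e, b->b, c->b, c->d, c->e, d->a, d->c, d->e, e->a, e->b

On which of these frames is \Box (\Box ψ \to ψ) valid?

The schema corresponds to shift-reflexivity: \forall x \forall y (Rxy \to Ryy).
A: condition met.
B: fails — R10 but not R00.
C: fails — Rcd but not Rdd.

A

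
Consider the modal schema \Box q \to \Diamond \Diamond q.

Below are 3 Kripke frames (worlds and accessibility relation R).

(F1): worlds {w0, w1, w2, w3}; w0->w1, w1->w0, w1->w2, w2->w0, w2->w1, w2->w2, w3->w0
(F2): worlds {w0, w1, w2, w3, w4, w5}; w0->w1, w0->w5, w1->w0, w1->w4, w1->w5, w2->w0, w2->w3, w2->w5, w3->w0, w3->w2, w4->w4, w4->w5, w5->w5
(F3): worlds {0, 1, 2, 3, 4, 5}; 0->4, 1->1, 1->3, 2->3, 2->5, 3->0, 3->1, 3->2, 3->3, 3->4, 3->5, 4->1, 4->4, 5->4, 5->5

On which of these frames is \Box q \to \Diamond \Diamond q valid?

Frame correspondent (Sahlqvist): \forall x \exists w (xRw \wedge x R^2 w) — i.e. a generalized confluence (Geach) condition.
(F1): fails — at w0 but no w with w0Rw and w0R²w.
(F2): holds.
(F3): holds.
Valid on: (F2), (F3).

(F2), (F3)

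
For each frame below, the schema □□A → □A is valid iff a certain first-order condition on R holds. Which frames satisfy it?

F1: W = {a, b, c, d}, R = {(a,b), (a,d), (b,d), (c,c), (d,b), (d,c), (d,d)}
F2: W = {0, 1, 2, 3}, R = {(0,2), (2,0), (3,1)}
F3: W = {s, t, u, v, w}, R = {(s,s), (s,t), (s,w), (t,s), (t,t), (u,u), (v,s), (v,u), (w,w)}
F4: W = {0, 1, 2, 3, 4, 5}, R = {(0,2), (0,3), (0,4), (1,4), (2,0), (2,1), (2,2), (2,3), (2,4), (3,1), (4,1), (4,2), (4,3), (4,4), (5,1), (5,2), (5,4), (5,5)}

F1, F3

This is the axiom for density; its first-order frame correspondent is ∀x ∀y (Rxy → ∃z (Rxz ∧ Rzy)).
F1: condition met.
F2: fails — R20 but no z with R2z and Rz0.
F3: condition met.
F4: fails — R31 but no z with R3z and Rz1.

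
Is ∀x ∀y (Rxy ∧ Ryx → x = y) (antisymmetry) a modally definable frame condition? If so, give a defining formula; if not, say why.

Not definable by any modal formula

If a class were modally definable it would be closed under surjective bounded morphisms (Goldblatt–Thomason).
The 4-cycle (worlds w0,w1,w2,w3 with w0→w1→w2→w3→w0) is antisymmetric. Sending even-indexed worlds to • and odd-indexed worlds to ∘ is a surjective bounded morphism onto the two-world frame with •↔∘, which is not antisymmetric.
Hence antisymmetry is not modally definable.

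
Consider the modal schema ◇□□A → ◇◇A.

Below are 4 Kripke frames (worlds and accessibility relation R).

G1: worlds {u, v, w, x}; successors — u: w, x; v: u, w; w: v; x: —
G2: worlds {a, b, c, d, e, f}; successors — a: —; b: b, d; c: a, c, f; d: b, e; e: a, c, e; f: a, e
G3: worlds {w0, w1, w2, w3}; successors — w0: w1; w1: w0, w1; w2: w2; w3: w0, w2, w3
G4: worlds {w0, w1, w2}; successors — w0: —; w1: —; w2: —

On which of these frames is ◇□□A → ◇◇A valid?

The schema corresponds to a generalized confluence (Geach) condition: ∀x ∀y (xRy → ∃w (yR²w ∧ xR²w)).
G1: fails — uRw but no t with wR²t and uR²t.
G2: fails — cRa but no w with aR²w and cR²w.
G3: condition met.
G4: condition met.

G3, G4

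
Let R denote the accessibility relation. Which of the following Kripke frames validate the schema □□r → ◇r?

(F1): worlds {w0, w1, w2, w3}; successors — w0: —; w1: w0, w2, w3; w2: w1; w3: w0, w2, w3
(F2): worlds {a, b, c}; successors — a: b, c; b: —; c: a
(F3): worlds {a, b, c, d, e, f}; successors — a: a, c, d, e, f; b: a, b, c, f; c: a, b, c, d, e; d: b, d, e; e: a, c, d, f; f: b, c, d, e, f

This is the axiom for a generalized confluence (Geach) condition; its first-order frame correspondent is ∀x ∃w (xR²w ∧ xRw).
(F1): fails — at w0 but no w with w0R²w and w0Rw.
(F2): fails — at a but no w with aR²w and aRw.
(F3): holds.

(F3)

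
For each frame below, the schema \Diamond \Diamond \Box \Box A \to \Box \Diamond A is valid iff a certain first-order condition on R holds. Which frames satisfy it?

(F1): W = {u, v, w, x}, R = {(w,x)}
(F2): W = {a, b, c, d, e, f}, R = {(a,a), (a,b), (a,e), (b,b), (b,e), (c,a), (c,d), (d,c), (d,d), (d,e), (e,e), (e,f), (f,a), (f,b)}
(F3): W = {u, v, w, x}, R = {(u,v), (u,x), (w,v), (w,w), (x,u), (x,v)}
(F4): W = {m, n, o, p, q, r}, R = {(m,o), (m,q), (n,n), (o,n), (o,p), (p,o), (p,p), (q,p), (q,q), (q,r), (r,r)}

Frame correspondent (Sahlqvist): \forall x \forall y \forall z ((x R^2 y \wedge xRz) \to \exists w (y R^2 w \wedge zRw)) — i.e. a generalized confluence (Geach) condition.
(F1): ✓.
(F2): ✓.
(F3): fails — uR²u, uRv but no t with uR²t and vRt.
(F4): fails — mR²n, mRq but no w with nR²w and qRw.

(F1), (F2)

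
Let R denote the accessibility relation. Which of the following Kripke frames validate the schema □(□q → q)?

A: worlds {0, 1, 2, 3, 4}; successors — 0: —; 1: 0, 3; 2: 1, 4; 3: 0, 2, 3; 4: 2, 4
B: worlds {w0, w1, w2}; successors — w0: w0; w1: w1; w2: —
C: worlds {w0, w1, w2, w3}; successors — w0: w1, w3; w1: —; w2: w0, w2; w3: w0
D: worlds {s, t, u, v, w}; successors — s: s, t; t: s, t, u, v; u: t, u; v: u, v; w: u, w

B, D

This is the axiom for shift-reflexivity; its first-order frame correspondent is ∀x ∀y (Rxy → Ryy).
A: fails — R10 but not R00.
B: satisfies the condition.
C: fails — Rw3w0 but not Rw0w0.
D: satisfies the condition.
Valid on: B, D.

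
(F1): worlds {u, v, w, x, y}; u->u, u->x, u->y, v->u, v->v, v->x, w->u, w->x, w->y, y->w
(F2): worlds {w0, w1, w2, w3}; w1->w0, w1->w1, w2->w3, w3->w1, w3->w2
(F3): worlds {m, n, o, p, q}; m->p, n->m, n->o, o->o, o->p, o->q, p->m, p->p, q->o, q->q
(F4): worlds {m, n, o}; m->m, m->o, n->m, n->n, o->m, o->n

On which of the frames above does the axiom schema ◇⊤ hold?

(F3), (F4)

This is the axiom for seriality; its first-order frame correspondent is ∀x ∃y Rxy.
(F1): fails — world x has no successor.
(F2): fails — world w0 has no successor.
(F3): satisfies the condition.
(F4): satisfies the condition.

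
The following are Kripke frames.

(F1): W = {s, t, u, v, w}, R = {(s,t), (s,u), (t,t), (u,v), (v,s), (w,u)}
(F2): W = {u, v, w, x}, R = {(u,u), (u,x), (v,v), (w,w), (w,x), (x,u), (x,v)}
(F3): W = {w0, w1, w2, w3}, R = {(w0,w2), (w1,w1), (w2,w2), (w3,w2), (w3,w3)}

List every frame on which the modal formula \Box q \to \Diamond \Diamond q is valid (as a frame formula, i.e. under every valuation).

The schema corresponds to a generalized confluence (Geach) condition: \forall x \exists w (xRw \wedge x R^2 w).
(F1): fails — at u but no w* with uRw* and uR²w*.
(F2): holds.
(F3): holds.
Valid on: (F2), (F3).

(F2), (F3)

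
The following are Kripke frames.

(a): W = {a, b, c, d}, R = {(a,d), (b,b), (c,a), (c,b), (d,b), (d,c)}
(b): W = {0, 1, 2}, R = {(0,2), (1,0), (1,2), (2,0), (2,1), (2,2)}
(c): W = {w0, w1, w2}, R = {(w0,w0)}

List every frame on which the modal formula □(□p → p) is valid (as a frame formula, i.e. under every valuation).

Frame correspondent (Sahlqvist): ∀x ∀y (Rxy → Ryy) — i.e. shift-reflexivity.
(a): fails — Rdc but not Rcc.
(b): fails — R10 but not R00.
(c): condition met.
Valid on: (c).

(c)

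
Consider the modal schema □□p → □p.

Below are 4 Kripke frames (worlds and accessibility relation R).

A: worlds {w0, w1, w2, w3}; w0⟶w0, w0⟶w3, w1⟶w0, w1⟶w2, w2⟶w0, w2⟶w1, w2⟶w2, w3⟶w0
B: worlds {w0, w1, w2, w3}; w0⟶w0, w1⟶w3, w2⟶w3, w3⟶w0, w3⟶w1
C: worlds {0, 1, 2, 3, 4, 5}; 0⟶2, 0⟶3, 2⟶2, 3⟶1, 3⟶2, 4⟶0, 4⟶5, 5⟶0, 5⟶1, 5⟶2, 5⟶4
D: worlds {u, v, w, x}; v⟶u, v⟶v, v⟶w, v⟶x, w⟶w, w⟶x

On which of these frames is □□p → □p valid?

A, D

Frame correspondent (Sahlqvist): ∀x ∀y (Rxy → ∃z (Rxz ∧ Rzy)) — i.e. density.
A: satisfies the condition.
B: fails — Rw3w1 but no z with Rw3z and Rzw1.
C: fails — R31 but no z with R3z and Rz1.
D: satisfies the condition.
Valid on: A, D.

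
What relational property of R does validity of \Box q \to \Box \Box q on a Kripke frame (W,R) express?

Transitivity

Suppose □q→□□q is valid. Take Rxy, Ryz and set V(q)={w : Rxw}. Then □q at x, so □□q at x, so □q at y, so q at z, i.e. Rxz.
Conversely, on a frame with transitivity the schema holds at every world under every valuation.
So the correspondent is transitivity.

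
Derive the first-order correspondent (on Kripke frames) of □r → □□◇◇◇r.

This is a Sahlqvist (Geach-type) schema ◇^0□^1r → □^2◇^3r.
First-order correspondent: ∀x ∀z (xR²z → ∃w (xRw ∧ zR³w)).

∀x ∀z (xR²z → ∃w (xRw ∧ zR³w))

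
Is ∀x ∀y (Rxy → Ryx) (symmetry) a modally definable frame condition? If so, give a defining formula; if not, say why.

Yes — defined by q → □◇q

This is a Sahlqvist condition; the B axiom q → □◇q defines it.
Suppose q→□◇q is valid. Take Rxy and set V(q)={x}. Then q at x, so □◇q at x, so ◇q at y, so some z with Ryz has q; z=x, i.e. Ryx.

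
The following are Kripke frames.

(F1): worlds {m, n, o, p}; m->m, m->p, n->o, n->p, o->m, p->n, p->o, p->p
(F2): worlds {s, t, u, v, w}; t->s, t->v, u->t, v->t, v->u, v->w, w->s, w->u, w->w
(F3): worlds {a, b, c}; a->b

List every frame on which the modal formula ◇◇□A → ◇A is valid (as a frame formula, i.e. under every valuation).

The schema corresponds to a generalized confluence (Geach) condition: ∀x ∀y (xR²y → ∃w (yRw ∧ xRw)).
(F1): fails — nR²o but no w with oRw and nRw.
(F2): fails — tR²u but no w* with uRw* and tRw*.
(F3): condition met.
Valid on: (F3).

(F3)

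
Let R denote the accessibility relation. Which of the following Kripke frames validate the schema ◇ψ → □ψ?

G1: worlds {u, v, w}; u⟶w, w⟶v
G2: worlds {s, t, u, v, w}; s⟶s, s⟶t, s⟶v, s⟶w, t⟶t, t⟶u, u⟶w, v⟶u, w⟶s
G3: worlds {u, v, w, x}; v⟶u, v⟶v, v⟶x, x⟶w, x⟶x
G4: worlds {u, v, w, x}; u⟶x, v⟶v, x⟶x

G1, G4

Frame correspondent (Sahlqvist): ∀x ∀y ∀z (Rxy ∧ Rxz → y = z) — i.e. partial functionality.
G1: ✓.
G2: fails — s sees both s and t.
G3: fails — v sees both u and v.
G4: ✓.
Valid on: G1, G4.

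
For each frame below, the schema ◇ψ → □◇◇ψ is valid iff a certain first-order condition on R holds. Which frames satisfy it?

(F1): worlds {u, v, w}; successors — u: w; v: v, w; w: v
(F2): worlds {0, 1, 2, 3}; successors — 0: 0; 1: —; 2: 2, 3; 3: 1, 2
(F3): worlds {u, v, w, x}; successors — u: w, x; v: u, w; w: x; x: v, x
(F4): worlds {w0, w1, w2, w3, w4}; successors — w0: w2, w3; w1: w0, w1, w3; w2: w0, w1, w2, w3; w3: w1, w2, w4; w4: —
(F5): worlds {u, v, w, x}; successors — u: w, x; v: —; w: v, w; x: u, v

Frame correspondent (Sahlqvist): ∀x ∀y ∀z ((xRy ∧ xRz) → ∃w (y = w ∧ zR²w)) — i.e. a generalized confluence (Geach) condition.
(F1): satisfies the condition.
(F2): fails — 3R1, 3R1 but no w with 1=w and 1R²w.
(F3): fails — uRw, uRw but no t with w=t and wR²t.
(F4): fails — w3Rw1, w3Rw4 but no w with w1=w and w4R²w.
(F5): fails — uRx, uRw but no t with x=t and wR²t.
Valid on: (F1).

(F1)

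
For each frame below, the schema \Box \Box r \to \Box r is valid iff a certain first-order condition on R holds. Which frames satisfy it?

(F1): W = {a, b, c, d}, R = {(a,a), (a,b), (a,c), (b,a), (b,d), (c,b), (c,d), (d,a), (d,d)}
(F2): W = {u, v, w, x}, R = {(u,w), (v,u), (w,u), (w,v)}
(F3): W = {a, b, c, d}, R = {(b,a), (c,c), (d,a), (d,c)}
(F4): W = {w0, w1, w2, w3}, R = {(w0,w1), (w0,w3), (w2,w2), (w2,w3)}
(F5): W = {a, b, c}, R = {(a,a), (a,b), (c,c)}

This is the axiom for density; its first-order frame correspondent is \forall x \forall y (Rxy \to \exists z (Rxz \wedge Rzy)).
(F1): fails — Rcb but no z with Rcz and Rzb.
(F2): fails — Rvu but no z with Rvz and Rzu.
(F3): fails — Rba but no z with Rbz and Rza.
(F4): fails — Rw0w1 but no z with Rw0z and Rzw1.
(F5): holds.
Valid on: (F5).

(F5)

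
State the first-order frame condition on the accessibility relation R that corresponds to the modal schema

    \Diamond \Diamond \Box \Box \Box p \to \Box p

This is a Sahlqvist (Geach-type) schema ◇^2□^3p → □^1◇^0p.
Minimal-valuation argument: fix x; take any y with xR^2y and any z with xR^1z. Set V(p) to the set of worlds R-reachable from y in exactly 3 steps. Then □^3p holds at y, so the antecedent holds at x; validity forces ◇^0p at z, giving a w with zR^0w and yR^3w.
First-order correspondent: \forall x \forall y \forall z ((x R^2 y \wedge xRz) \to \exists w (y R^3 w \wedge z = w)).

\forall x \forall y \forall z ((x R^2 y \wedge xRz) \to \exists w (y R^3 w \wedge z = w))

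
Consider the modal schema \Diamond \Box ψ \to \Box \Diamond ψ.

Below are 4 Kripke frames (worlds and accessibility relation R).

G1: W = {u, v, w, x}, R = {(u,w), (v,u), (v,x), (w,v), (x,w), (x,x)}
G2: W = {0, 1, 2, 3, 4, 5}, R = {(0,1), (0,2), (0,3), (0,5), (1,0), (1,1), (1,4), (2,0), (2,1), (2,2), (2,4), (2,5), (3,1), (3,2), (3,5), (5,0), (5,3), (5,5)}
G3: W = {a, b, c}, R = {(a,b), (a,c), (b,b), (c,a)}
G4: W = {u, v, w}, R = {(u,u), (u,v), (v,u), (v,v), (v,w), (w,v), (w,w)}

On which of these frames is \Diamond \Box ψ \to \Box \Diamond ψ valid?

This is the axiom for convergence; its first-order frame correspondent is \forall x \forall y \forall z (Rxy \wedge Rxz \to \exists w (Ryw \wedge Rzw)).
G1: fails — Rxw and Rxx but w and x have no common successor.
G2: fails — R10 and R14 but 0 and 4 have no common successor.
G3: fails — Rac and Rab but c and b have no common successor.
G4: holds.
Valid on: G4.

G4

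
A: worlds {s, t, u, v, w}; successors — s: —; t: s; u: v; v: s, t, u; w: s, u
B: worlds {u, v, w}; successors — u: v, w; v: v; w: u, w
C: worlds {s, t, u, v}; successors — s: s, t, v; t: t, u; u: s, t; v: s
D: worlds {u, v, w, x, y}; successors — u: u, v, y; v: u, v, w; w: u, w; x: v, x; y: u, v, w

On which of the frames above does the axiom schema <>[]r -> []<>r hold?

This is the axiom for convergence; its first-order frame correspondent is forall x forall y forall z (Rxy & Rxz -> exists w (Ryw & Rzw)).
A: fails — Rts and Rts but s and s have no common successor.
B: fails — Ruv and Ruw but v and w have no common successor.
C: fails — Rsv and Rst but v and t have no common successor.
D: satisfies the condition.
Valid on: D.

D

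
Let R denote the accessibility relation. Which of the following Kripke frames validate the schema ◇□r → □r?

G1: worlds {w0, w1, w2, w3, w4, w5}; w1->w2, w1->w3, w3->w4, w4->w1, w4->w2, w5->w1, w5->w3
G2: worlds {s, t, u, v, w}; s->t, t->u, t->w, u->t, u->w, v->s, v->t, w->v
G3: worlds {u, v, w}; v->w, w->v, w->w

This is the axiom for the Euclidean property; its first-order frame correspondent is ∀x ∀y ∀z (Rxy ∧ Rxz → Ryz).
G1: fails — Rw1w2 and Rw1w2 but not Rw2w2.
G2: fails — Rst and Rst but not Rtt.
G3: fails — Rwv and Rwv but not Rvv.
Valid on no frame.

none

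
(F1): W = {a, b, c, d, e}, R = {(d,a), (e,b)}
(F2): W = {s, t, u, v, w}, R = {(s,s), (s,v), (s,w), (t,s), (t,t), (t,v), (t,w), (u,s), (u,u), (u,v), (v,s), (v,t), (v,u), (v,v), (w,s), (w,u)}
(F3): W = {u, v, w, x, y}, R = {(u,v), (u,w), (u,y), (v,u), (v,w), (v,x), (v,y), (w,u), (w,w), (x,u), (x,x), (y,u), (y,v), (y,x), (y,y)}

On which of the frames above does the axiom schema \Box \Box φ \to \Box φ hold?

(F2), (F3)

This is the axiom for density; its first-order frame correspondent is \forall x \forall y (Rxy \to \exists z (Rxz \wedge Rzy)).
(F1): fails — Reb but no z with Rez and Rzb.
(F2): satisfies the condition.
(F3): satisfies the condition.
Valid on: (F2), (F3).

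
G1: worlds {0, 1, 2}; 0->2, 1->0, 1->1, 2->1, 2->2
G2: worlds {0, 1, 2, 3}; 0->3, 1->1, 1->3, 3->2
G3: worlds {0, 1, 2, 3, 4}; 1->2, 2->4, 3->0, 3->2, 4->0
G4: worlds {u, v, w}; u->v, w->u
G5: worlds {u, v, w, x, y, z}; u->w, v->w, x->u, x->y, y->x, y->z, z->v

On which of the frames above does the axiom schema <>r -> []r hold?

This is the axiom for partial functionality; its first-order frame correspondent is forall x forall y forall z (Rxy & Rxz -> y = z).
G1: fails — 1 sees both 0 and 1.
G2: fails — 1 sees both 1 and 3.
G3: fails — 3 sees both 0 and 2.
G4: holds.
G5: fails — x sees both u and y.

G4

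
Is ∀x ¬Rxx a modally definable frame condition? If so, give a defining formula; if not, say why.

Not modally definable

Modal frame validity is preserved under surjective bounded morphisms.
The 2-cycle (worlds a,b with a→b→a) is irreflexive, and the map sending every world to a single reflexive point • is a surjective bounded morphism (forth: every edge maps to (•,•); back: every world has a successor). So any modal formula valid on the 2-cycle is also valid on the reflexive point, which is not irreflexive.
So the class is not modally definable.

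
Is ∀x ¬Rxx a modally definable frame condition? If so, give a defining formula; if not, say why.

No — not modally definable

Modal frame validity is preserved under surjective bounded morphisms.
The 5-cycle (worlds a,b,c,d,e with a→b→c→d→e→a) is irreflexive, and the map sending every world to a single reflexive point • is a surjective bounded morphism (forth: every edge maps to (•,•); back: every world has a successor). So any modal formula valid on the 5-cycle is also valid on the reflexive point, which is not irreflexive.
So no modal formula (or set of formulas) defines exactly the irreflexive frames.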